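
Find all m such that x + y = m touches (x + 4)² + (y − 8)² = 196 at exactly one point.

m = 4 ± 14√2

Tangency holds when the distance from the centre (−4, 8) to the line equals the radius 14:
|1·(−4) + 1·8 − m| / √2 = 14
|m − (4)| = 14√2.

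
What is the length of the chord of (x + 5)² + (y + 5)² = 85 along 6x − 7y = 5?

Substitute y = (−5 + 6x)/7:
85x² + 850x − 2040 = 0  ⟹  x² + 10x − 24 = 0
x = 2 or x = −12, giving (2, 1) and (−12, −11).
Chord length = distance between (2, 1) and (−12, −11) = √340 = 2√85.

2√85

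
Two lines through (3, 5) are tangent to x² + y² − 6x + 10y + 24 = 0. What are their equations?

Let a tangent through (3, 5) have slope m. Its distance from (3, −5) must equal √10:
[m·(0) − (−10)]² = 10(m² + 1)
m² − 9 = 0, so m = −3 or m = 3.
Through (3, 5) these give 3x + y = 14 and 3x − y = 4.

3x + y = 14 and 3x − y = 4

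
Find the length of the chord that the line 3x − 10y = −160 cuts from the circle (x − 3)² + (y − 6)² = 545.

From the line, y = (160 + 3x)/10. Substituting:
109x² − 43600 = 0  ⟹  x² − 400 = 0
x = 20 or x = −20, giving (20, 22) and (−20, 10).
|(20, 22) − (−20, 10)| = √((40)² + (12)²) = 4√109.

4√109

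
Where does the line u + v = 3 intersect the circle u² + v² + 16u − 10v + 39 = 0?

(−9, 12) and (−1, 4)

From the line, v = −u + 3. Substituting:
2u² + 20u + 18 = 0  ⟹  u² + 10u + 9 = 0
u = −1 or u = −9, giving (−1, 4) and (−9, 12).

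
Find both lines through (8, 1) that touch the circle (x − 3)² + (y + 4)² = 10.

3x − y = 23 and x − 3y = 5

Write the tangent as mx − y + (1 − m·(8)) = 0 and set its distance from the centre to √10:
[m·(−5) − (−5)]² = 10(m² + 1)
3m² − 10m + 3 = 0, so m = 3 or m = 1/3.
With m = 3: 3x − y = 23. With m = 1/3: x − 3y = 5.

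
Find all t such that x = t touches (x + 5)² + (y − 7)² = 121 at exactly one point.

The line touches the circle iff its distance from (−5, 7) is 11:
|1·(−5) + 0·7 − t| / √1 = 11
|t − (−5)| = 11, so t = 6 or t = −16.

t = −16 or t = 6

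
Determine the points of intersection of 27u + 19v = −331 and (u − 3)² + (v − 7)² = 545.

From the line, v = (−331 − 27u)/19. Substituting:
1090u² + 22890u + 21800 = 0  ⟹  u² + 21u + 20 = 0
u = −1 or u = −20, giving (−1, −16) and (−20, 11).

(−20, 11) and (−1, −16)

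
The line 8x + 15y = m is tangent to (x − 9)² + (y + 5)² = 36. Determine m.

m = −105 or m = 99

The line touches the circle iff its distance from (9, −5) is 6:
|8·9 + 15·(−5) − m| / √289 = 6
|m − (−3)| = 6·17, so m = 99 or m = −105.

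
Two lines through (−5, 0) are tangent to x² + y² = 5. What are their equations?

x + 2y = −5 and x − 2y = −5

Let a tangent through (−5, 0) have slope m. Its distance from (0, 0) must equal √5:
[m·(5) − (0)]² = 5(m² + 1)
4m² − 1 = 0, so m = −1/2 or m = 1/2.
With m = −1/2: x + 2y = −5. With m = 1/2: x − 2y = −5.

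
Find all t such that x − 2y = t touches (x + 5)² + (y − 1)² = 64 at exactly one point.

Tangency holds when the distance from the centre (−5, 1) to the line equals the radius 8:
|1·(−5) − 2·1 − t| / √5 = 8
|t − (−7)| = 8√5.

t = −7 ± 8√5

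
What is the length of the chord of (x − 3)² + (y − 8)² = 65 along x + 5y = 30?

Express y = (30 − x)/5 and substitute into the circle:
26x² − 130x − 1300 = 0  ⟹  x² − 5x − 50 = 0
x = 10 or x = −5, giving (10, 4) and (−5, 7).
|(10, 4) − (−5, 7)| = √((15)² + (−3)²) = 3√26.

3√26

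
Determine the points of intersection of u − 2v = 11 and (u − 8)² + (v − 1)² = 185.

From the line, v = (−11 + u)/2. Substituting:
5u² − 90u − 315 = 0  ⟹  u² − 18u − 63 = 0
u = 21 or u = −3, giving (21, 5) and (−3, −7).

(−3, −7) and (21, 5)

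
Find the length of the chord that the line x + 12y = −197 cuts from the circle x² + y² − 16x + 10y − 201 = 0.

Express y = (−197 − x)/12 and substitute into the circle:
145x² − 2030x − 13775 = 0  ⟹  x² − 14x − 95 = 0
x = 19 or x = −5, giving (19, −18) and (−5, −16).
|(19, −18) − (−5, −16)| = √((24)² + (−2)²) = 2√145.

2√145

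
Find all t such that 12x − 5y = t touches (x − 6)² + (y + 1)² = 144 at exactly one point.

t = −79 or t = 233

The line touches the circle iff its distance from (6, −1) is 12:
|12·6 − 5·(−1) − t| / √169 = 12
|t − (77)| = 12·13, so t = 233 or t = −79.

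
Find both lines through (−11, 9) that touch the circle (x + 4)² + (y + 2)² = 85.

Let a tangent through (−11, 9) have slope m. Its distance from (−4, −2) must equal √85:
(7m − (−11))² = 85(m² + 1)
18m² − 77m − 18 = 0, so m = 9/2 or m = −2/9.
Through (−11, 9) these give 9x − 2y = −117 and 2x + 9y = 59.

9x − 2y = −117 and 2x + 9y = 59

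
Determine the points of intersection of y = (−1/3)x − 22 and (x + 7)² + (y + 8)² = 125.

(−12, −18) and (−9, −19)

Substitute y = (−66 − x)/3:
10x² + 210x + 1080 = 0  ⟹  x² + 21x + 108 = 0
x = −9 or x = −12, giving (−9, −19) and (−12, −18).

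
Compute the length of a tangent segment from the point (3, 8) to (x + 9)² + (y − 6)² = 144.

Centre (−9, 6), r² = 144. |PO|² = (12)² + (2)² = 148.
The tangent meets the radius at right angles, so tangent² = |PO|² − r² = 148 − 144 = 4.

2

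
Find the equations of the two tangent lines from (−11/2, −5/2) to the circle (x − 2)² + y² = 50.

A line y − (−5/2) = m(x − (−11/2)) is tangent when its distance from (2, 0) is 5√2:
(15/2m − (5/2))² = 50(m² + 1)
m² − 6m − 7 = 0, so m = 7 or m = −1.
Through (−11/2, −5/2) these give 7x − y = −36 and x + y = −8.

7x − y = −36 and x + y = −8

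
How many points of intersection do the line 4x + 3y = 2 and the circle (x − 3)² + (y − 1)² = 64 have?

2

d² = (4·3 + 3·1 − (2))²/25 = 169/25; r² = 64.
Since d² < r², the line cuts the circle twice.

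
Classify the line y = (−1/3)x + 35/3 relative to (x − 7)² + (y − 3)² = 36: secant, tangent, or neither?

neither

Substituting the line into the circle gives 10x² − 178x + 793 = 0.
Discriminant = (−178)² − 4·10·(793) = −36 < 0.
No real roots: the line does not meet the circle.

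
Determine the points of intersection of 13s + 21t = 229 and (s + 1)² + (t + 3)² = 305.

(−5, 14) and (16, 1)

Substitute t = (229 − 13s)/21:
610s² − 6710s − 48800 = 0  ⟹  s² − 11s − 80 = 0
s = 16 or s = −5, giving (16, 1) and (−5, 14).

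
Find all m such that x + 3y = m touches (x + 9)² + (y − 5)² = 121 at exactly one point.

m = 6 ± 11√10

For a tangent, require d(centre, line) = r = 11.
|1·(−9) + 3·5 − m| / √10 = 11
|m − (6)| = 11√10.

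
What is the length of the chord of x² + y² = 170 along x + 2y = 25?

Substitute y = (25 − x)/2:
5x² − 50x − 55 = 0  ⟹  x² − 10x − 11 = 0
x = 11 or x = −1, giving (11, 7) and (−1, 13).
Chord length = distance between (11, 7) and (−1, 13) = √180 = 6√5.

6√5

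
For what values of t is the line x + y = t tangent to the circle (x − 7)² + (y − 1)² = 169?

t = 8 ± 13√2

For a tangent, require d(centre, line) = r = 13.
|1·7 + 1·1 − t| / √2 = 13
|t − (8)| = 13√2.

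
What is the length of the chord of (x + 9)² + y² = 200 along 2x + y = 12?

4√5

Centre (−9, 0), r² = 200. Perpendicular distance d from centre to line = |−30| / √5 = 30/√5.
Half the chord is √(r² − d²) = √(20), so the full chord is 4√5.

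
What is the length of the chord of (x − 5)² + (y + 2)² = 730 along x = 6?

54

The distance from (5, −2) to the line is 1, and r² = 730.
Half the chord is √(r² − d²) = √(729), so the full chord is 54.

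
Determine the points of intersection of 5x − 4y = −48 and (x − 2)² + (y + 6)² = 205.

(−12, −3) and (−4, 7)

Express y = (48 + 5x)/4 and substitute into the circle:
41x² + 656x + 1968 = 0  ⟹  x² + 16x + 48 = 0
x = −4 or x = −12, giving (−4, 7) and (−12, −3).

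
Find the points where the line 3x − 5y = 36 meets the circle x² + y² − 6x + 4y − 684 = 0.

Substitute y = (−36 + 3x)/5:
34x² − 306x − 16524 = 0  ⟹  x² − 9x − 486 = 0
x = 27 or x = −18, giving (27, 9) and (−18, −18).

(−18, −18) and (27, 9)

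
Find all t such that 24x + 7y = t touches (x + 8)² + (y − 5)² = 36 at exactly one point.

t = −307 or t = −7

The line touches the circle iff its distance from (−8, 5) is 6:
|24·(−8) + 7·5 − t| / √625 = 6
|t − (−157)| = 6·25, so t = −7 or t = −307.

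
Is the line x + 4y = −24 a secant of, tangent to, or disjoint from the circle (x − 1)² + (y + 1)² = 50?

Substituting the line into the circle gives 17x² + 8x − 384 = 0.
Discriminant = (8)² − 4·17·(−384) = 26176 > 0.
Two real roots: the line is a secant.

secant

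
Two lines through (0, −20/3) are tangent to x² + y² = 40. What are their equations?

Let a tangent through (0, −20/3) have slope m. Its distance from (0, 0) must equal 2√10:
(0m − (20/3))² = 40(m² + 1)
9m² − 1 = 0, so m = −1/3 or m = 1/3.
Through (0, −20/3) these give x + 3y = −20 and x − 3y = 20.

x + 3y = −20 and x − 3y = 20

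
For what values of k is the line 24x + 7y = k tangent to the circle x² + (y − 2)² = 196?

Tangency holds when the distance from the centre (0, 2) to the line equals the radius 14:
|24·0 + 7·2 − k| / √625 = 14
|k − (14)| = 14·25, so k = 364 or k = −336.

k = −336 or k = 364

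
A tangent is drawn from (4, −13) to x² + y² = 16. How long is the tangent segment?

Centre (0, 0), r² = 16. |PO|² = (4)² + (−13)² = 185.
The tangent meets the radius at right angles, so tangent² = |PO|² − r² = 185 − 16 = 169.

13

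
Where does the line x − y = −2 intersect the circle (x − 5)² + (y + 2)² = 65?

From the line, y = x + 2. Substituting:
2x² − 2x − 24 = 0  ⟹  x² − x − 12 = 0
x = 4 or x = −3, giving (4, 6) and (−3, −1).

(−3, −1) and (4, 6)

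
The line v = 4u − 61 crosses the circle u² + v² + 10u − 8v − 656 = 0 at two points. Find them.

Express v = 4u − 61 and substitute into the circle:
17u² − 510u + 3553 = 0  ⟹  u² − 30u + 209 = 0
u = 19 or u = 11, giving (19, 15) and (11, −17).

(11, −17) and (19, 15)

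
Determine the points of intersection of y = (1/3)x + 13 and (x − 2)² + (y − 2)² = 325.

Express y = (39 + x)/3 and substitute into the circle:
10x² + 30x − 1800 = 0  ⟹  x² + 3x − 180 = 0
x = 12 or x = −15, giving (12, 17) and (−15, 8).

(−15, 8) and (12, 17)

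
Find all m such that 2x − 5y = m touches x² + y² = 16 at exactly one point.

m = ±4√29

The line touches the circle iff its distance from (0, 0) is 4:
|2·0 − 5·0 − m| / √29 = 4
|m| = 4√29.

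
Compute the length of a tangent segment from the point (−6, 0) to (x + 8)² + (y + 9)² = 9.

2√19

The centre is (−8, −9) and r = 3. The square of the distance from P to the centre is 4 + 81 = 85.
By the tangent–radius right angle, tangent length = √(|PO|² − r²) = √76 = 2√19.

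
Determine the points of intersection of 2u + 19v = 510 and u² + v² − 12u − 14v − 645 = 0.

(−11, 28) and (27, 24)

Express v = (510 − 2u)/19 and substitute into the circle:
365u² − 5840u − 108405 = 0  ⟹  u² − 16u − 297 = 0
u = 27 or u = −11, giving (27, 24) and (−11, 28).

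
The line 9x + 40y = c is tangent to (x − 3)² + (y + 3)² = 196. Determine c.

c = −667 or c = 481

For a tangent, require d(centre, line) = r = 14.
|9·3 + 40·(−3) − c| / √1681 = 14
|c − (−93)| = 14·41, so c = 481 or c = −667.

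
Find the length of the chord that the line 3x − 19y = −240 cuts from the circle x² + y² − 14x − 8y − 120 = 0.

√370

From the line, y = (240 + 3x)/19. Substituting:
370x² − 4070x − 22200 = 0  ⟹  x² − 11x − 60 = 0
x = 15 or x = −4, giving (15, 15) and (−4, 12).
|(15, 15) − (−4, 12)| = √((19)² + (3)²) = √370.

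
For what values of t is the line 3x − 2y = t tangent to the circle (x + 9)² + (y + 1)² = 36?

Tangency holds when the distance from the centre (−9, −1) to the line equals the radius 6:
|3·(−9) − 2·(−1) − t| / √13 = 6
|t − (−25)| = 6√13.

t = −25 ± 6√13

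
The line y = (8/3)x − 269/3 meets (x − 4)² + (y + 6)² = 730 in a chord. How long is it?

Substitute y = (−269 + 8x)/3:
73x² − 4088x + 56575 = 0  ⟹  x² − 56x + 775 = 0
x = 31 or x = 25, giving (31, −7) and (25, −23).
Chord length = distance between (31, −7) and (25, −23) = √292 = 2√73.

2√73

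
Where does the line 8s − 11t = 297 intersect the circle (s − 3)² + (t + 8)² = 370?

Substitute t = (−297 + 8s)/11:
185s² − 4070s = 0  ⟹  s² − 22s = 0
s = 22 or s = 0, giving (22, −11) and (0, −27).

(0, −27) and (22, −11)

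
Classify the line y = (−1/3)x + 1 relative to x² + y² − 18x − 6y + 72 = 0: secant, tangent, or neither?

Substituting the line into the circle gives 10x² − 150x + 603 = 0.
Discriminant = (−150)² − 4·10·(603) = −1620 < 0.
No real roots: the line does not meet the circle.

neither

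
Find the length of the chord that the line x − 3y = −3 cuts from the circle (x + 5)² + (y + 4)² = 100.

From the line, y = (3 + x)/3. Substituting:
10x² + 120x − 450 = 0  ⟹  x² + 12x − 45 = 0
x = 3 or x = −15, giving (3, 2) and (−15, −4).
|(3, 2) − (−15, −4)| = √((18)² + (6)²) = 6√10.

6√10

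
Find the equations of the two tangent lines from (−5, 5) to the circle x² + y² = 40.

3x − y = −20 and x − 3y = −20

A line y − (5) = m(x − (−5)) is tangent when its distance from (0, 0) is 2√10:
(5m − (−5))² = 40(m² + 1)
3m² − 10m + 3 = 0, so m = 3 or m = 1/3.
With m = 3: 3x − y = −20. With m = 1/3: x − 3y = −20.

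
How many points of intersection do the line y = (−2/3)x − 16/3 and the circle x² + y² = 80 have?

2

Centre (0, 0), r² = 80. Distance² from centre to line = (16)²/13 = 256/13.
Since d² < r², the line cuts the circle twice.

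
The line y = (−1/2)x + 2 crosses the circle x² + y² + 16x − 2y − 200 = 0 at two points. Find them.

(−20, 12) and (8, −2)

From the line, y = (4 − x)/2. Substituting:
5x² + 60x − 800 = 0  ⟹  x² + 12x − 160 = 0
x = 8 or x = −20, giving (8, −2) and (−20, 12).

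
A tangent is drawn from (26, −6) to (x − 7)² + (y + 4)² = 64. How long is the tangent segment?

The centre is (7, −4) and r = 8. The square of the distance from P to the centre is 361 + 4 = 365.
Power of the point: PT² = |PO|² − r² = 301, so PT = √301.

√301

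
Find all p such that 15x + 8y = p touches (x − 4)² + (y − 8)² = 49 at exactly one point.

For a tangent, require d(centre, line) = r = 7.
|15·4 + 8·8 − p| / √289 = 7
|p − (124)| = 7·17, so p = 243 or p = 5.

p = 5 or p = 243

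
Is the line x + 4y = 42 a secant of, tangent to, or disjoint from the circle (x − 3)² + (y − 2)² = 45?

disjoint

d² = (1·3 + 4·2 − (42))²/17 = 961/17; r² = 45.
Since d² > r², the line lies outside the circle.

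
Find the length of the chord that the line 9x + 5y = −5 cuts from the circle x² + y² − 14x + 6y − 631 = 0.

Centre (7, −3), r² = 689. Perpendicular distance d from centre to line = |53| / √106 = 53/√106.
Half the chord is √(r² − d²) = √(1325/2), so the full chord is 5√106.

5√106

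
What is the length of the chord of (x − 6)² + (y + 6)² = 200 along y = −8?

28

From the line, y = −8. Substituting:
x² − 12x − 160 = 0
x = 20 or x = −8, giving (20, −8) and (−8, −8).
|(20, −8) − (−8, −8)| = √((28)² + (0)²) = 28.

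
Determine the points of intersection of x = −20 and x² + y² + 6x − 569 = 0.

The line gives x = −20. Substituting into the circle:
y² − 289 = 0
y = 17 or y = −17, giving (−20, 17) and (−20, −17).

(−20, −17) and (−20, 17)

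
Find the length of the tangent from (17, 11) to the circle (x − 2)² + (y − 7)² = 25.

Centre (2, 7), r² = 25. |PO|² = (15)² + (4)² = 241.
The tangent meets the radius at right angles, so tangent² = |PO|² − r² = 241 − 25 = 216.

6√6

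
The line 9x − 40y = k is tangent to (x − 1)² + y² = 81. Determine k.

For a tangent, require d(centre, line) = r = 9.
|9·1 − 40·0 − k| / √1681 = 9
|k − (9)| = 9·41, so k = 378 or k = −360.

k = −360 or k = 378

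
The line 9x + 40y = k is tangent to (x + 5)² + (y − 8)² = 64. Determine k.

k = −53 or k = 603

For a tangent, require d(centre, line) = r = 8.
|9·(−5) + 40·8 − k| / √1681 = 8
|k − (275)| = 8·41, so k = 603 or k = −53.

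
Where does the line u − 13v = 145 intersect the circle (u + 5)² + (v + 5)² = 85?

(−11, −12) and (2, −11)

Substitute v = (−145 + u)/13:
170u² + 1530u − 3740 = 0  ⟹  u² + 9u − 22 = 0
u = 2 or u = −11, giving (2, −11) and (−11, −12).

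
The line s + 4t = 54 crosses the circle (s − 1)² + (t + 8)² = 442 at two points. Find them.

Substitute t = (54 − s)/4:
17s² − 204s + 340 = 0  ⟹  s² − 12s + 20 = 0
s = 10 or s = 2, giving (10, 11) and (2, 13).

(2, 13) and (10, 11)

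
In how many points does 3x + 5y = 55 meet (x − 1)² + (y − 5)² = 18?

Substituting the line into the circle gives 34x² − 230x + 475 = 0.
Discriminant = (−230)² − 4·34·(475) = −11700 < 0.
No real roots: the line does not meet the circle.

0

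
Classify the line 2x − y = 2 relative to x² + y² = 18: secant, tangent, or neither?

Substituting the line into the circle gives 5x² − 8x − 14 = 0.
Δ = 64 − (−280) = 344.
Two real roots: the line is a secant.

secant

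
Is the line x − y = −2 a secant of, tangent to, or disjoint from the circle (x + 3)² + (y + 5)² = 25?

secant

d² = (1·(−3) − 1·(−5) − (−2))²/2 = 8; r² = 25.
Since d² < r², the line cuts the circle twice.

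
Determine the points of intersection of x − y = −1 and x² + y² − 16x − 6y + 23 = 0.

(1, 2) and (9, 10)

From the line, y = x + 1. Substituting:
2x² − 20x + 18 = 0  ⟹  x² − 10x + 9 = 0
x = 9 or x = 1, giving (9, 10) and (1, 2).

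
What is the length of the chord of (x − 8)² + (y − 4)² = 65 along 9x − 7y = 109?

√130

Centre (8, 4), r² = 65. Perpendicular distance d from centre to line = |−65| / √130 = 65/√130.
Half the chord is √(r² − d²) = √(65/2), so the full chord is √130.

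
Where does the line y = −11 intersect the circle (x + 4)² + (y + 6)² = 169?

Substitute y = −11:
x² + 8x − 128 = 0
x = 8 or x = −16, giving (8, −11) and (−16, −11).

(−16, −11) and (8, −11)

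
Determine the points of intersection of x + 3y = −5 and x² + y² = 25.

Substitute y = (−5 − x)/3:
10x² + 10x − 200 = 0  ⟹  x² + x − 20 = 0
x = 4 or x = −5, giving (4, −3) and (−5, 0).

(−5, 0) and (4, −3)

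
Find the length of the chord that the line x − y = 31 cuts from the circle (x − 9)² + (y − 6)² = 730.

26√2

Centre (9, 6), r² = 730. Perpendicular distance d from centre to line = |−28| / √2 = 28/√2.
Chord = 2√(r² − d²) = 2·√(338) = 26√2.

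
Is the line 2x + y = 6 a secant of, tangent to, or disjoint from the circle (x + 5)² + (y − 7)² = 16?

Centre (−5, 7), r² = 16. Distance² from centre to line = (−9)²/5 = 81/5.
Since d² > r², the line lies outside the circle.

disjoint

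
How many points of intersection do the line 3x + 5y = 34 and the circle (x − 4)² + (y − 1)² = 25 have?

Substituting the line into the circle gives 34x² − 374x + 616 = 0.
Δ = 139876 − 83776 = 56100.
Two real roots: the line is a secant.

2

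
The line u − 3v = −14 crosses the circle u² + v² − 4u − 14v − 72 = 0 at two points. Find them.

Substitute v = (14 + u)/3:
10u² − 50u − 1040 = 0  ⟹  u² − 5u − 104 = 0
u = 13 or u = −8, giving (13, 9) and (−8, 2).

(−8, 2) and (13, 9)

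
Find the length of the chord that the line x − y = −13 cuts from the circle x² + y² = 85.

Centre (0, 0), r² = 85. Perpendicular distance d from centre to line = |13| / √2 = 13/√2.
Chord = 2√(r² − d²) = 2·√(1/2) = √2.

√2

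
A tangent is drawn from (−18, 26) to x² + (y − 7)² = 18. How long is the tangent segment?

√667

The centre is (0, 7) and r = 3√2. The square of the distance from P to the centre is 324 + 361 = 685.
The tangent meets the radius at right angles, so tangent² = |PO|² − r² = 685 − 18 = 667.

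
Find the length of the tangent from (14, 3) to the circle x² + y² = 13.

8√3

Centre (0, 0), r² = 13. |PO|² = (14)² + (3)² = 205.
Power of the point: PT² = |PO|² − r² = 192, so PT = 8√3.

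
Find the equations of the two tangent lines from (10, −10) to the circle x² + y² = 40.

x + 3y = −20 and 3x + y = 20

A line y − (−10) = m(x − (10)) is tangent when its distance from (0, 0) is 2√10:
(−10m − (10))² = 40(m² + 1)
3m² + 10m + 3 = 0, so m = −1/3 or m = −3.
With m = −1/3: x + 3y = −20. With m = −3: 3x + y = 20.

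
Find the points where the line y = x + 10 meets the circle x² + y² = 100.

Express y = x + 10 and substitute into the circle:
2x² + 20x = 0  ⟹  x² + 10x = 0
x = 0 or x = −10, giving (0, 10) and (−10, 0).

(−10, 0) and (0, 10)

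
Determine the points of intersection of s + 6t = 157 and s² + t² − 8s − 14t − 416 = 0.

(−5, 27) and (19, 23)

Substitute t = (157 − s)/6:
37s² − 518s − 3515 = 0  ⟹  s² − 14s − 95 = 0
s = 19 or s = −5, giving (19, 23) and (−5, 27).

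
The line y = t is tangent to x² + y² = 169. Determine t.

For a tangent, require d(centre, line) = r = 13.
|0·0 + 1·0 − t| / √1 = 13
|t| = 13, so t = 13 or t = −13.

t = −13 or t = 13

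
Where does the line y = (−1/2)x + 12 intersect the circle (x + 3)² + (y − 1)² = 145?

Substitute y = (24 − x)/2:
5x² − 20x − 60 = 0  ⟹  x² − 4x − 12 = 0
x = 6 or x = −2, giving (6, 9) and (−2, 13).

(−2, 13) and (6, 9)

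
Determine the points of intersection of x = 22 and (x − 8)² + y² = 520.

The line gives x = 22. Substituting into the circle:
y² − 324 = 0
y = 18 or y = −18, giving (22, 18) and (22, −18).

(22, −18) and (22, 18)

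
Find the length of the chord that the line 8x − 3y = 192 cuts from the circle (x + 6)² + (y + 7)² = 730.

Express y = (−192 + 8x)/3 and substitute into the circle:
73x² − 2628x + 22995 = 0  ⟹  x² − 36x + 315 = 0
x = 21 or x = 15, giving (21, −8) and (15, −24).
|(21, −8) − (15, −24)| = √((6)² + (16)²) = 2√73.

2√73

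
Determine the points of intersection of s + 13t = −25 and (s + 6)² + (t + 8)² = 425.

(−25, 0) and (14, −3)

Express t = (−25 − s)/13 and substitute into the circle:
170s² + 1870s − 59500 = 0  ⟹  s² + 11s − 350 = 0
s = 14 or s = −25, giving (14, −3) and (−25, 0).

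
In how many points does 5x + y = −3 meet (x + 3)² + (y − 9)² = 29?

Centre (−3, 9), r² = 29. Distance² from centre to line = (−3)²/26 = 9/26.
Since d² < r², the line cuts the circle twice.

2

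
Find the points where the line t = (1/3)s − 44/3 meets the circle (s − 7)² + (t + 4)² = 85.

From the line, t = (−44 + s)/3. Substituting:
10s² − 190s + 700 = 0  ⟹  s² − 19s + 70 = 0
s = 14 or s = 5, giving (14, −10) and (5, −13).

(5, −13) and (14, −10)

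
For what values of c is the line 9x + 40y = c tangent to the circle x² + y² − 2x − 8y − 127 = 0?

For a tangent, require d(centre, line) = r = 12.
|9·1 + 40·4 − c| / √1681 = 12
|c − (169)| = 12·41, so c = 661 or c = −323.

c = −323 or c = 661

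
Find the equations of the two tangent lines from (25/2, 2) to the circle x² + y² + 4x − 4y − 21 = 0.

2x − 5y = 15 and 2x + 5y = 35

Let a tangent through (25/2, 2) have slope m. Its distance from (−2, 2) must equal √29:
[m·(−29/2) − (0)]² = 29(m² + 1)
25m² − 4 = 0, so m = 2/5 or m = −2/5.
With m = 2/5: 2x − 5y = 15. With m = −2/5: 2x + 5y = 35.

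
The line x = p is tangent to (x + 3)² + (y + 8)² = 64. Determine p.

For a tangent, require d(centre, line) = r = 8.
|1·(−3) + 0·(−8) − p| / √1 = 8
|p − (−3)| = 8, so p = 5 or p = −11.

p = −11 or p = 5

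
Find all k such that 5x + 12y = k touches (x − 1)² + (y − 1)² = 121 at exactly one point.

For a tangent, require d(centre, line) = r = 11.
|5·1 + 12·1 − k| / √169 = 11
|k − (17)| = 11·13, so k = 160 or k = −126.

k = −126 or k = 160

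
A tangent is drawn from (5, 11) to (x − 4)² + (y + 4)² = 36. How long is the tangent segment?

With centre O = (4, −4), |OP|² = 226 and r² = 36.
Power of the point: PT² = |PO|² − r² = 190, so PT = √190.

√190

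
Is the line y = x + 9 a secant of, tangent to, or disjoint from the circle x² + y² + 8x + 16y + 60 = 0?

Centre (−4, −8), r² = 20. Distance² from centre to line = (13)²/2 = 169/2.
Since d² > r², the line lies outside the circle.

disjoint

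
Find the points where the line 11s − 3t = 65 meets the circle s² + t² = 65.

Substitute t = (−65 + 11s)/3:
130s² − 1430s + 3640 = 0  ⟹  s² − 11s + 28 = 0
s = 7 or s = 4, giving (7, 4) and (4, −7).

(4, −7) and (7, 4)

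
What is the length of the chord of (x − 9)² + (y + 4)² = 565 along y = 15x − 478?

√226

From the line, y = 15x − 478. Substituting:
226x² − 14238x + 224192 = 0  ⟹  x² − 63x + 992 = 0
x = 32 or x = 31, giving (32, 2) and (31, −13).
Chord length = distance between (32, 2) and (31, −13) = √226 = √226.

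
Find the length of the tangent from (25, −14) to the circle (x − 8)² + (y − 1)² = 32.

√482

The centre is (8, 1) and r = 4√2. The square of the distance from P to the centre is 289 + 225 = 514.
The tangent meets the radius at right angles, so tangent² = |PO|² − r² = 514 − 32 = 482.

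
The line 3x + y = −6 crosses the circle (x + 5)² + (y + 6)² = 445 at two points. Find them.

From the line, y = −3x − 6. Substituting:
10x² + 10x − 420 = 0  ⟹  x² + x − 42 = 0
x = 6 or x = −7, giving (6, −24) and (−7, 15).

(−7, 15) and (6, −24)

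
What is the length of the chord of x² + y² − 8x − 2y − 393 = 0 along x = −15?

14

The line gives x = −15. Substituting into the circle:
y² − 2y − 48 = 0
y = 8 or y = −6, giving (−15, 8) and (−15, −6).
|(−15, 8) − (−15, −6)| = √((0)² + (14)²) = 14.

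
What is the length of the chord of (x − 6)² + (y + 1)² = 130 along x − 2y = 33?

Express y = (−33 + x)/2 and substitute into the circle:
5x² − 110x + 585 = 0  ⟹  x² − 22x + 117 = 0
x = 13 or x = 9, giving (13, −10) and (9, −12).
|(13, −10) − (9, −12)| = √((4)² + (2)²) = 2√5.

2√5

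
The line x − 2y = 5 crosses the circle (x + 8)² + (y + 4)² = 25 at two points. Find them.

From the line, y = (−5 + x)/2. Substituting:
5x² + 70x + 165 = 0  ⟹  x² + 14x + 33 = 0
x = −3 or x = −11, giving (−3, −4) and (−11, −8).

(−11, −8) and (−3, −4)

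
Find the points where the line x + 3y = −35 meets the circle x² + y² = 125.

Express y = (−35 − x)/3 and substitute into the circle:
10x² + 70x + 100 = 0  ⟹  x² + 7x + 10 = 0
x = −2 or x = −5, giving (−2, −11) and (−5, −10).

(−5, −10) and (−2, −11)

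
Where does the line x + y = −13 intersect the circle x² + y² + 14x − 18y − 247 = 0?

(−26, 13) and (−3, −10)

From the line, y = −x − 13. Substituting:
2x² + 58x + 156 = 0  ⟹  x² + 29x + 78 = 0
x = −3 or x = −26, giving (−3, −10) and (−26, 13).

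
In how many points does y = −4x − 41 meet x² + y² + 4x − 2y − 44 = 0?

0

Substituting the line into the circle gives 17x² + 340x + 1719 = 0.
Discriminant = (340)² − 4·17·(1719) = −1292 < 0.
No real roots: the line does not meet the circle.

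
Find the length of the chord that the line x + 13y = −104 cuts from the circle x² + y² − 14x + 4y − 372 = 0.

3√170

The distance from (7, −2) to the line is 85/√170, and r² = 425.
Chord = 2√(r² − d²) = 2·√(765/2) = 3√170.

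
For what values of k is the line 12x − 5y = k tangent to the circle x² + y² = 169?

For a tangent, require d(centre, line) = r = 13.
|12·0 − 5·0 − k| / √169 = 13
|k| = 13·13, so k = 169 or k = −169.

k = −169 or k = 169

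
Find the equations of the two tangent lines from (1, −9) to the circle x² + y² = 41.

Write the tangent as mx − y + (−9 − m·(1)) = 0 and set its distance from the centre to √41:
[m·(−1) − (9)]² = 41(m² + 1)
20m² − 9m − 20 = 0, so m = 5/4 or m = −4/5.
With m = 5/4: 5x − 4y = 41. With m = −4/5: 4x + 5y = −41.

5x − 4y = 41 and 4x + 5y = −41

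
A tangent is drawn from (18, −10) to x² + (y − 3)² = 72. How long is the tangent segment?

The centre is (0, 3) and r = 6√2. The square of the distance from P to the centre is 324 + 169 = 493.
The tangent meets the radius at right angles, so tangent² = |PO|² − r² = 493 − 72 = 421.

√421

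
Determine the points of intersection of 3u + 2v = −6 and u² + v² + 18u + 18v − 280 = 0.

Substitute v = (−6 − 3u)/2:
13u² − 1300 = 0  ⟹  u² − 100 = 0
u = 10 or u = −10, giving (10, −18) and (−10, 12).

(−10, 12) and (10, −18)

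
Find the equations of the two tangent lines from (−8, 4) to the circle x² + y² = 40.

Let a tangent through (−8, 4) have slope m. Its distance from (0, 0) must equal 2√10:
(8m − (−4))² = 40(m² + 1)
3m² + 8m − 3 = 0, so m = −3 or m = 1/3.
With m = −3: 3x + y = −20. With m = 1/3: x − 3y = −20.

3x + y = −20 and x − 3y = −20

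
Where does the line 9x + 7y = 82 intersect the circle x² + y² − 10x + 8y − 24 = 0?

(6, 4) and (13, −5)

Substitute y = (82 − 9x)/7:
130x² − 2470x + 10140 = 0  ⟹  x² − 19x + 78 = 0
x = 13 or x = 6, giving (13, −5) and (6, 4).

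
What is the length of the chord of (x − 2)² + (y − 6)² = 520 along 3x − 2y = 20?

Centre (2, 6), r² = 520. Perpendicular distance d from centre to line = |−26| / √13 = 26/√13.
Chord = 2√(r² − d²) = 2·√(468) = 12√13.

12√13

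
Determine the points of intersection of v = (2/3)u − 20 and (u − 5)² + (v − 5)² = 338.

Substitute v = (−60 + 2u)/3:
13u² − 390u + 2808 = 0  ⟹  u² − 30u + 216 = 0
u = 18 or u = 12, giving (18, −8) and (12, −12).

(12, −12) and (18, −8)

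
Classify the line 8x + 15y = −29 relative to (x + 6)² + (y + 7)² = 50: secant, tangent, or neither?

Substituting the line into the circle gives 289x² + 1484x + 2626 = 0.
Discriminant = (1484)² − 4·289·(2626) = −833400 < 0.
No real roots: the line does not meet the circle.

neither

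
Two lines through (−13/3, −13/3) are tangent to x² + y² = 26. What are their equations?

Write the tangent as mx − y + (−13/3 − m·(−13/3)) = 0 and set its distance from the centre to √26:
[m·(13/3) − (13/3)]² = 26(m² + 1)
5m² + 26m + 5 = 0, so m = −5 or m = −1/5.
With m = −5: 5x + y = −26. With m = −1/5: x + 5y = −26.

5x + y = −26 and x + 5y = −26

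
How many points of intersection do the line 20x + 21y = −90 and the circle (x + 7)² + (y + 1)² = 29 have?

Substituting the line into the circle gives 841x² + 8934x + 13581 = 0.
Discriminant = (8934)² − 4·841·(13581) = 34129872 > 0.
Two real roots: the line is a secant.

2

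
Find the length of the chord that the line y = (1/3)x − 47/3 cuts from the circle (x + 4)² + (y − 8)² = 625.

5√10

Substitute y = (−47 + x)/3:
10x² − 70x − 440 = 0  ⟹  x² − 7x − 44 = 0
x = 11 or x = −4, giving (11, −12) and (−4, −17).
Chord length = distance between (11, −12) and (−4, −17) = √250 = 5√10.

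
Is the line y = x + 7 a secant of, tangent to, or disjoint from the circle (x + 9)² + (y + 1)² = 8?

secant

Substituting the line into the circle gives 2x² + 34x + 137 = 0.
Discriminant = (34)² − 4·2·(137) = 60 > 0.
Two real roots: the line is a secant.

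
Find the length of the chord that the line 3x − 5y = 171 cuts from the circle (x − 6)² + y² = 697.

√34

Centre (6, 0), r² = 697. Perpendicular distance d from centre to line = |−153| / √34 = 153/√34.
Chord = 2√(r² − d²) = 2·√(17/2) = √34.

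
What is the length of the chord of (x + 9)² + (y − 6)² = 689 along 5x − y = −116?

9√26

Centre (−9, 6), r² = 689. Perpendicular distance d from centre to line = |65| / √26 = 65/√26.
Chord = 2√(r² − d²) = 2·√(1053/2) = 9√26.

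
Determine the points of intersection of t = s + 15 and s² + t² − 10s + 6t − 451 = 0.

From the line, t = s + 15. Substituting:
2s² + 26s − 136 = 0  ⟹  s² + 13s − 68 = 0
s = 4 or s = −17, giving (4, 19) and (−17, −2).

(−17, −2) and (4, 19)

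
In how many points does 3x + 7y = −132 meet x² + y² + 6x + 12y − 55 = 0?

0

d² = (3·(−3) + 7·(−6) − (−132))²/58 = 6561/58; r² = 100.
Since d² > r², the line lies outside the circle.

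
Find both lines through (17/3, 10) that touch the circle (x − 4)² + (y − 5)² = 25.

Let a tangent through (17/3, 10) have slope m. Its distance from (4, 5) must equal 5:
[m·(−5/3) − (−5)]² = 25(m² + 1)
4m² + 3m = 0, so m = 0 or m = −3/4.
Through (17/3, 10) these give y = 10 and 3x + 4y = 57.

y = 10 and 3x + 4y = 57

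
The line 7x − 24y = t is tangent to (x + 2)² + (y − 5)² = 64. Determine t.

t = −334 or t = 66

The line touches the circle iff its distance from (−2, 5) is 8:
|7·(−2) − 24·5 − t| / √625 = 8
|t − (−134)| = 8·25, so t = 66 or t = −334.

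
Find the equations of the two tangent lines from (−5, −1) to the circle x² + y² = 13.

Write the tangent as mx − y + (−1 − m·(−5)) = 0 and set its distance from the centre to √13:
[m·(5) − (1)]² = 13(m² + 1)
6m² − 5m − 6 = 0, so m = −2/3 or m = 3/2.
Through (−5, −1) these give 2x + 3y = −13 and 3x − 2y = −13.

2x + 3y = −13 and 3x − 2y = −13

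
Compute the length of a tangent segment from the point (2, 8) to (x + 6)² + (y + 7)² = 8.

The centre is (−6, −7) and r = 2√2. The square of the distance from P to the centre is 64 + 225 = 289.
The tangent meets the radius at right angles, so tangent² = |PO|² − r² = 289 − 8 = 281.

√281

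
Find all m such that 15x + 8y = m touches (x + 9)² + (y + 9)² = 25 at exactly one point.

Tangency holds when the distance from the centre (−9, −9) to the line equals the radius 5:
|15·(−9) + 8·(−9) − m| / √289 = 5
|m − (−207)| = 5·17, so m = −122 or m = −292.

m = −292 or m = −122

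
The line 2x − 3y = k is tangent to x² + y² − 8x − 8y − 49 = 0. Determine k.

k = −4 ± 9√13

The line touches the circle iff its distance from (4, 4) is 9:
|2·4 − 3·4 − k| / √13 = 9
|k − (−4)| = 9√13.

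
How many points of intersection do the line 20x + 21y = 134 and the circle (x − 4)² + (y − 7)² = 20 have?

2

Centre (4, 7), r² = 20. Distance² from centre to line = (93)²/841 = 8649/841.
Since d² < r², the line cuts the circle twice.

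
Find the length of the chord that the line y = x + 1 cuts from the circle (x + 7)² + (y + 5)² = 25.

Centre (−7, −5), r² = 25. Perpendicular distance d from centre to line = |−1| / √2 = 1/√2.
Half the chord is √(r² − d²) = √(49/2), so the full chord is 7√2.

7√2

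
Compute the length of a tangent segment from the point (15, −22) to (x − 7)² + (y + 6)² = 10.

Centre (7, −6), r² = 10. |PO|² = (8)² + (−16)² = 320.
By the tangent–radius right angle, tangent length = √(|PO|² − r²) = √310.

√310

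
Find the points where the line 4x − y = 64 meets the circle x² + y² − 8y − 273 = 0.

(15, −4) and (17, 4)

Substitute y = 4x − 64:
17x² − 544x + 4335 = 0  ⟹  x² − 32x + 255 = 0
x = 17 or x = 15, giving (17, 4) and (15, −4).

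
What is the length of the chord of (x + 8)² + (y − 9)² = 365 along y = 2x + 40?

Substitute y = 2x + 40:
5x² + 140x + 660 = 0  ⟹  x² + 28x + 132 = 0
x = −6 or x = −22, giving (−6, 28) and (−22, −4).
Chord length = distance between (−6, 28) and (−22, −4) = √1280 = 16√5.

16√5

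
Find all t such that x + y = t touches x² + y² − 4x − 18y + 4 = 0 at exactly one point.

For a tangent, require d(centre, line) = r = 9.
|1·2 + 1·9 − t| / √2 = 9
|t − (11)| = 9√2.

t = 11 ± 9√2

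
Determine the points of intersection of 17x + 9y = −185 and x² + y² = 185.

From the line, y = (−185 − 17x)/9. Substituting:
370x² + 6290x + 19240 = 0  ⟹  x² + 17x + 52 = 0
x = −4 or x = −13, giving (−4, −13) and (−13, 4).

(−13, 4) and (−4, −13)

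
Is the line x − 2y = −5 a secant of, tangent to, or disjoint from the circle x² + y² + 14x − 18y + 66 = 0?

Substituting the line into the circle gives 5x² + 30x + 109 = 0.
Discriminant = (30)² − 4·5·(109) = −1280 < 0.
No real roots: the line does not meet the circle.

disjoint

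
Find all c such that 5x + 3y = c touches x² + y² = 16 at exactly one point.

For a tangent, require d(centre, line) = r = 4.
|5·0 + 3·0 − c| / √34 = 4
|c| = 4√34.

c = ±4√34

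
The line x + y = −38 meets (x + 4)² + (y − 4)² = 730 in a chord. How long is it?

4√2

The distance from (−4, 4) to the line is 38/√2, and r² = 730.
Chord = 2√(r² − d²) = 2·√(8) = 4√2.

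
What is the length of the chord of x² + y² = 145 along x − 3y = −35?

3√10

Express y = (35 + x)/3 and substitute into the circle:
10x² + 70x − 80 = 0  ⟹  x² + 7x − 8 = 0
x = 1 or x = −8, giving (1, 12) and (−8, 9).
Chord length = distance between (1, 12) and (−8, 9) = √90 = 3√10.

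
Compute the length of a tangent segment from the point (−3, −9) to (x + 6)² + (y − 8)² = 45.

√253

With centre O = (−6, 8), |OP|² = 298 and r² = 45.
Power of the point: PT² = |PO|² − r² = 253, so PT = √253.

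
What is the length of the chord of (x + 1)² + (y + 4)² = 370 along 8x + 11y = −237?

2√185

Centre (−1, −4), r² = 370. Perpendicular distance d from centre to line = |185| / √185 = 185/√185.
Half the chord is √(r² − d²) = √(185), so the full chord is 2√185.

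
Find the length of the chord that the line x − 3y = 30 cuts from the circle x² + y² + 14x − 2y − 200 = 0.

6√10

Express y = (−30 + x)/3 and substitute into the circle:
10x² + 60x − 720 = 0  ⟹  x² + 6x − 72 = 0
x = 6 or x = −12, giving (6, −8) and (−12, −14).
|(6, −8) − (−12, −14)| = √((18)² + (6)²) = 6√10.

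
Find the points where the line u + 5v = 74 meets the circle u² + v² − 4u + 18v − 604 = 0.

(−6, 16) and (19, 11)

Express v = (74 − u)/5 and substitute into the circle:
26u² − 338u − 2964 = 0  ⟹  u² − 13u − 114 = 0
u = 19 or u = −6, giving (19, 11) and (−6, 16).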